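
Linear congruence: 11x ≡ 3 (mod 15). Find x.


GCD(11, 15) = 1, unique solution
a^(-1) mod 15 = 11
x = 11 * 3 mod 15 = 3

x ≡ 3 (mod 15)


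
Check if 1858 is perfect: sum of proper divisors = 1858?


Proper divisors of 1858: 1, 2, 929
Sum = 1 + 2 + 929 = 932

No, 1858 is not perfect (932 ≠ 1858)


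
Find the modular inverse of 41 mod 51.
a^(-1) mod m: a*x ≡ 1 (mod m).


Use the extended Euclidean algorithm on (51, 41); each row r = 51*s + 41*t:
r=51, s=1, t=0
r=41, s=0, t=1
q=1: r=10, s=1, t=-1   [51*(1) + 41*(-1) = 10]
q=4: r=1, s=-4, t=5   [51*(-4) + 41*(5) = 1]
q=10: r=0, s=41, t=-51   [51*(41) + 41*(-51) = 0]
GCD = 1 with t = 5, so 41*(5) ≡ 1 (mod 51)
Inverse = 5 mod 51 = 5
Check: 41 * 5 = 205 ≡ 1 (mod 51)

41^(-1) ≡ 5 (mod 51)


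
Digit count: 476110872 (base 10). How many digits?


476110872 has 9 digits in base 10
floor(log10(476110872)) + 1 = floor(8.6777) + 1 = 9

9 digits (base 10)


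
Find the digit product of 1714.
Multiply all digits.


1 × 7 × 1 × 4 = 28


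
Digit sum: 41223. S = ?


4 + 1 + 2 + 2 + 3 = 12


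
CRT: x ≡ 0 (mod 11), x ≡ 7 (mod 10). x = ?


M = 11*10 = 110
M1 = M/11 = 10, M2 = M/10 = 11
M1^(-1) mod 11 = 10, M2^(-1) mod 10 = 1
x = 0*10*10 + 7*11*1 = 77
77 mod 110 = 77
Check: 77 mod 11 = 0 ✓, 77 mod 10 = 7 ✓

x ≡ 77 (mod 110)


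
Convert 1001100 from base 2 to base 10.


1001100 (base 2) = 76 (decimal)
76 (decimal) = 76 (base 10)


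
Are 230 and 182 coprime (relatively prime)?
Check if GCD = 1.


Euclidean algorithm:
230 = 1 * 182 + 48
182 = 3 * 48 + 38
48 = 1 * 38 + 10
38 = 3 * 10 + 8
10 = 1 * 8 + 2
8 = 4 * 2 + 0
GCD(230, 182) = 2

No, not coprime (GCD = 2)


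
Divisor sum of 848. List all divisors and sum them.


Divisors of 848: 1, 2, 4, 8, 16, 53, 106, 212, 424, 848
Sum = 1 + 2 + 4 + 8 + 16 + 53 + 106 + 212 + 424 + 848 = 1674

σ(848) = 1674


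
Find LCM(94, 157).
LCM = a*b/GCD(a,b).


GCD(94, 157) = 1
LCM = 94*157/1 = 14758/1 = 14758

LCM = 14758


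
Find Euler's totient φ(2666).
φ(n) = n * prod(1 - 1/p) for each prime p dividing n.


2666 = 2 × 31 × 43
Prime factors: 2, 31, 43
φ(2666) = 2666 × (1-1/2) × (1-1/31) × (1-1/43)
= 2666 × 1/2 × 30/31 × 42/43 = 1260

φ(2666) = 1260


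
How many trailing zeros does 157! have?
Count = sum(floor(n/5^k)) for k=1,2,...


floor(157/5) = 31
floor(157/25) = 6
floor(157/125) = 1
Total = 38

38 trailing zeros


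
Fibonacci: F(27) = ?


Sequence: 1, 1, 2, 3, 5, 8, 13, 21, 34, 55, 89, 144, 233, 377, 610, 987, 1597, 2584, 4181, 6765, 10946, 17711, 28657, 46368, 75025, 121393, 196418
F(27) = 196418


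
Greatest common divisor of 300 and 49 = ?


300 = 6 * 49 + 6
49 = 8 * 6 + 1
6 = 6 * 1 + 0
GCD = 1


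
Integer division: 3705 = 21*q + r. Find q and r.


3705 = 21 * 176 + 9
Check: 3696 + 9 = 3705

q = 176, r = 9


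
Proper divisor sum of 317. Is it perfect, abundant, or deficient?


Proper divisors: 1
Sum = 1 = 1
1 < 317 → deficient

s(317) = 1 (deficient)


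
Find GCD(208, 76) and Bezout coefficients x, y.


Tabular extended Euclidean (each row: r = 208*s + 76*t):
r=208, s=1, t=0
r=76, s=0, t=1
q=2: r=56, s=1, t=-2   [208*(1) + 76*(-2) = 56]
q=1: r=20, s=-1, t=3   [208*(-1) + 76*(3) = 20]
q=2: r=16, s=3, t=-8   [208*(3) + 76*(-8) = 16]
q=1: r=4, s=-4, t=11   [208*(-4) + 76*(11) = 4]
q=4: r=0, s=19, t=-52   [208*(19) + 76*(-52) = 0]
GCD = 4; from the row with r=4: x=-4, y=11
Check: 208*(-4) + 76*(11) = -832 + 836 = 4

GCD = 4, x = -4, y = 11


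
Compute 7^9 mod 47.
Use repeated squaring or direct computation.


7^1 mod 47 = 7
7^2 mod 47 = 2
7^3 mod 47 = 14
7^4 mod 47 = 4
7^5 mod 47 = 28
7^6 mod 47 = 8
7^7 mod 47 = 9
7^8 mod 47 = 16
7^9 mod 47 = 18


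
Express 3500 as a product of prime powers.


3500 / 2 = 1750
1750 / 2 = 875
875 / 5 = 175
175 / 5 = 35
35 / 5 = 7
7 / 7 = 1
3500 = 2^2 × 5^3 × 7


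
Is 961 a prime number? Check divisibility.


961 / 31 = 31 (exact division)
961 is NOT prime.

No, 961 is not prime


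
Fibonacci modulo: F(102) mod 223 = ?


F(k) mod 223 for k=1..102:
1, 1, 2, 3, 5, 8, 13, 21, 34, 55, 89, 144, 10, 154, 164, 95, 36, 131, 167, 75, 19, 94, 113, 207, 97, 81, 178, 36, 214, 27, 18, 45, 63, 108, 171, 56, 4, 60, 64, 124, 188, 89, 54, 143, 197, 117, 91, 208, 76, 61, 137, 198, 112, 87, 199, 63, 39, 102, 141, 20, 161, 181, 119, 77, 196, 50, 23, 73, 96, 169, 42, 211, 30, 18, 48, 66, 114, 180, 71, 28, 99, 127, 3, 130, 133, 40, 173, 213, 163, 153, 93, 23, 116, 139, 32, 171, 203, 151, 131, 59, 190, 26
F(102) mod 223 = 26


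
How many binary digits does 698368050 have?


698368050 in base 2 = 101001101000000100000000110010
Number of digits = 30

30 digits (base 2)


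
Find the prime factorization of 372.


372 / 2 = 186
186 / 2 = 93
93 / 3 = 31
31 / 31 = 1
372 = 2^2 × 3 × 31


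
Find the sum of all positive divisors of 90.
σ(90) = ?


Divisors of 90: 1, 2, 3, 5, 6, 9, 10, 15, 18, 30, 45, 90
Sum = 1 + 2 + 3 + 5 + 6 + 9 + 10 + 15 + 18 + 30 + 45 + 90 = 234

σ(90) = 234


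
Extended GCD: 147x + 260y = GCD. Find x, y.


Tabular extended Euclidean (each row: r = 147*s + 260*t):
r=147, s=1, t=0
r=260, s=0, t=1
q=0: r=147, s=1, t=0   [147*(1) + 260*(0) = 147]
q=1: r=113, s=-1, t=1   [147*(-1) + 260*(1) = 113]
q=1: r=34, s=2, t=-1   [147*(2) + 260*(-1) = 34]
q=3: r=11, s=-7, t=4   [147*(-7) + 260*(4) = 11]
q=3: r=1, s=23, t=-13   [147*(23) + 260*(-13) = 1]
q=11: r=0, s=-260, t=147   [147*(-260) + 260*(147) = 0]
GCD = 1; from the row with r=1: x=23, y=-13
Check: 147*(23) + 260*(-13) = 3381 - 3380 = 1

GCD = 1, x = 23, y = -13


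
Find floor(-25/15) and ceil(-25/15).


-25/15 = -1.6667
floor = -2
ceil = -1

floor = -2, ceil = -1


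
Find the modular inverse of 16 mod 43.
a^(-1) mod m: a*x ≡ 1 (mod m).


Use the extended Euclidean algorithm on (43, 16); each row r = 43*s + 16*t:
r=43, s=1, t=0
r=16, s=0, t=1
q=2: r=11, s=1, t=-2   [43*(1) + 16*(-2) = 11]
q=1: r=5, s=-1, t=3   [43*(-1) + 16*(3) = 5]
q=2: r=1, s=3, t=-8   [43*(3) + 16*(-8) = 1]
q=5: r=0, s=-16, t=43   [43*(-16) + 16*(43) = 0]
GCD = 1 with t = -8, so 16*(-8) ≡ 1 (mod 43)
Inverse = -8 mod 43 = 35
Check: 16 * 35 = 560 ≡ 1 (mod 43)

16^(-1) ≡ 35 (mod 43)


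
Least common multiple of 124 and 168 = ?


GCD(124, 168) = 4
LCM = 124*168/4 = 20832/4 = 5208

LCM = 5208


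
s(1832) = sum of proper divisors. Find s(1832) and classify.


Proper divisors: 1, 2, 4, 8, 229, 458, 916
Sum = 1 + 2 + 4 + 8 + 229 + 458 + 916 = 1618
1618 < 1832 → deficient

s(1832) = 1618 (deficient)


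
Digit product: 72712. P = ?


7 × 2 × 7 × 1 × 2 = 196


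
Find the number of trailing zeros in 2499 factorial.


floor(2499/5) = 499
floor(2499/25) = 99
floor(2499/125) = 19
floor(2499/625) = 3
Total = 620

620 trailing zeros


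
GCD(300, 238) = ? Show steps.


300 = 1 * 238 + 62
238 = 3 * 62 + 52
62 = 1 * 52 + 10
52 = 5 * 10 + 2
10 = 5 * 2 + 0
GCD = 2


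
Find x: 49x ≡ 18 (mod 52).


GCD(49, 52) = 1, unique solution
a^(-1) mod 52 = 17
x = 17 * 18 mod 52 = 46

x ≡ 46 (mod 52)


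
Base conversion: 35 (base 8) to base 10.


35 (base 8) = 29 (decimal)
29 (decimal) = 29 (base 10)


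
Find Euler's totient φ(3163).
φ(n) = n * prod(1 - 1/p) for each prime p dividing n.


3163 = 3163
Prime factors: 3163
φ(3163) = 3163 × (1-1/3163)
= 3163 × 3162/3163 = 3162

φ(3163) = 3162


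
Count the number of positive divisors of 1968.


1968 = 2^4 × 3^1 × 41^1
d(1968) = (4+1) × (1+1) × (1+1) = 20

20 divisors


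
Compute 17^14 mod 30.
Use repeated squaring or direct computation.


17^1 mod 30 = 17
17^2 mod 30 = 19
17^3 mod 30 = 23
17^4 mod 30 = 1
17^5 mod 30 = 17
17^6 mod 30 = 19
17^7 mod 30 = 23
17^8 mod 30 = 1
17^9 mod 30 = 17
17^10 mod 30 = 19
17^11 mod 30 = 23
17^12 mod 30 = 1
17^13 mod 30 = 17
17^14 mod 30 = 19


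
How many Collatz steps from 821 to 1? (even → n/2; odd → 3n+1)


821 → 2464 → 1232 → 616 → 308 → 154 → 77 → 232 → 116 → 58 → 29 → 88 → 44 → 22 → 11 → 34 → 17 → 52 → 26 → 13 → 40 → 20 → 10 → 5 → 16 → 8 → 4 → 2 → 1
Total steps = 28

28 steps


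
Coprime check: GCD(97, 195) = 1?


Euclidean algorithm:
195 = 2 * 97 + 1
97 = 97 * 1 + 0
GCD(97, 195) = 1

Yes, coprime (GCD = 1)


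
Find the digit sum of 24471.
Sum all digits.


2 + 4 + 4 + 7 + 1 = 18


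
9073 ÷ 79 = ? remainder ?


9073 = 79 * 114 + 67
Check: 9006 + 67 = 9073

q = 114, r = 67


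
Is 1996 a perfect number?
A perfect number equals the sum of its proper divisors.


Proper divisors of 1996: 1, 2, 4, 499, 998
Sum = 1 + 2 + 4 + 499 + 998 = 1504

No, 1996 is not perfect (1504 ≠ 1996)


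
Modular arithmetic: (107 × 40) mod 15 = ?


107 × 40 = 4280
4280 mod 15 = 5


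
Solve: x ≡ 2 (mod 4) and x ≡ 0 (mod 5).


M = 4*5 = 20
M1 = M/4 = 5, M2 = M/5 = 4
M1^(-1) mod 4 = 1, M2^(-1) mod 5 = 4
x = 2*5*1 + 0*4*4 = 10
10 mod 20 = 10
Check: 10 mod 4 = 2 ✓, 10 mod 5 = 0 ✓

x ≡ 10 (mod 20)


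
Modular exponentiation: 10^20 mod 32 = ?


10^1 mod 32 = 10
10^2 mod 32 = 4
10^3 mod 32 = 8
10^4 mod 32 = 16
10^5 mod 32 = 0
10^6 mod 32 = 0
10^7 mod 32 = 0
10^8 mod 32 = 0
10^9 mod 32 = 0
10^10 mod 32 = 0
10^11 mod 32 = 0
10^12 mod 32 = 0
10^13 mod 32 = 0
10^14 mod 32 = 0
10^15 mod 32 = 0
10^16 mod 32 = 0
10^17 mod 32 = 0
10^18 mod 32 = 0
10^19 mod 32 = 0
10^20 mod 32 = 0


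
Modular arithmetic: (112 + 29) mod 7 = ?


112 + 29 = 141
141 mod 7 = 1


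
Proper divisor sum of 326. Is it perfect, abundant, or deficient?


Proper divisors: 1, 2, 163
Sum = 1 + 2 + 163 = 166
166 < 326 → deficient

s(326) = 166 (deficient)


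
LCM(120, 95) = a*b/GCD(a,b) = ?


GCD(120, 95) = 5
LCM = 120*95/5 = 11400/5 = 2280

LCM = 2280


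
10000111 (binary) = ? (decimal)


10000111 (base 2) = 135 (decimal)
135 (decimal) = 135 (base 10)


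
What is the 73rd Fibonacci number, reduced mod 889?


F(k) mod 889 for k=1..73:
1, 1, 2, 3, 5, 8, 13, 21, 34, 55, 89, 144, 233, 377, 610, 98, 708, 806, 625, 542, 278, 820, 209, 140, 349, 489, 838, 438, 387, 825, 323, 259, 582, 841, 534, 486, 131, 617, 748, 476, 335, 811, 257, 179, 436, 615, 162, 777, 50, 827, 877, 815, 803, 729, 643, 483, 237, 720, 68, 788, 856, 755, 722, 588, 421, 120, 541, 661, 313, 85, 398, 483, 881
F(73) mod 889 = 881


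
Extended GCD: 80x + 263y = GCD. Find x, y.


Tabular extended Euclidean (each row: r = 80*s + 263*t):
r=80, s=1, t=0
r=263, s=0, t=1
q=0: r=80, s=1, t=0   [80*(1) + 263*(0) = 80]
q=3: r=23, s=-3, t=1   [80*(-3) + 263*(1) = 23]
q=3: r=11, s=10, t=-3   [80*(10) + 263*(-3) = 11]
q=2: r=1, s=-23, t=7   [80*(-23) + 263*(7) = 1]
q=11: r=0, s=263, t=-80   [80*(263) + 263*(-80) = 0]
GCD = 1; from the row with r=1: x=-23, y=7
Check: 80*(-23) + 263*(7) = -1840 + 1841 = 1

GCD = 1, x = -23, y = 7


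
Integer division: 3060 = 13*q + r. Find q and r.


3060 = 13 * 235 + 5
Check: 3055 + 5 = 3060

q = 235, r = 5


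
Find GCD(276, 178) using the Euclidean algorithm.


276 = 1 * 178 + 98
178 = 1 * 98 + 80
98 = 1 * 80 + 18
80 = 4 * 18 + 8
18 = 2 * 8 + 2
8 = 4 * 2 + 0
GCD = 2


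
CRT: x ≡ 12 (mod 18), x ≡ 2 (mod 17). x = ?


M = 18*17 = 306
M1 = M/18 = 17, M2 = M/17 = 18
M1^(-1) mod 18 = 17, M2^(-1) mod 17 = 1
x = 12*17*17 + 2*18*1 = 3504
3504 mod 306 = 138
Check: 138 mod 18 = 12 ✓, 138 mod 17 = 2 ✓

x ≡ 138 (mod 306)


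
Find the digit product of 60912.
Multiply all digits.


6 × 0 × 9 × 1 × 2 = 0


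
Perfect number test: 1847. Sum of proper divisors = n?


Proper divisors of 1847: 1
Sum = 1 = 1

No, 1847 is not perfect (1 ≠ 1847)


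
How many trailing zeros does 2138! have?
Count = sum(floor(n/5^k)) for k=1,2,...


floor(2138/5) = 427
floor(2138/25) = 85
floor(2138/125) = 17
floor(2138/625) = 3
Total = 532

532 trailing zeros


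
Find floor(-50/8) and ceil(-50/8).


-50/8 = -6.2500
floor = -7
ceil = -6

floor = -7, ceil = -6


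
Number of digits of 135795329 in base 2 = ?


135795329 in base 2 = 1000000110000001001010000001
Number of digits = 28

28 digits (base 2)


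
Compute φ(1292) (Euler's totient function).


1292 = 2^2 × 17 × 19
Prime factors: 2, 17, 19
φ(1292) = 1292 × (1-1/2) × (1-1/17) × (1-1/19)
= 1292 × 1/2 × 16/17 × 18/19 = 576

φ(1292) = 576


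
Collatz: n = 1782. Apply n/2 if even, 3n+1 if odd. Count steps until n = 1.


1782 → 891 → 2674 → 1337 → 4012 → 2006 → 1003 → 3010 → 1505 → 4516 → 2258 → 1129 → 3388 → 1694 → 847 → 2542 → 1271 → 3814 → 1907 → 5722 → 2861 → 8584 → 4292 → 2146 → 1073 → 3220 → 1610 → 805 → 2416 → 1208 → 604 → 302 → 151 → 454 → 227 → 682 → 341 → 1024 → 512 → 256 → 128 → 64 → 32 → 16 → 8 → 4 → 2 → 1
Total steps = 47

47 steps


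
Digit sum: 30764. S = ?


3 + 0 + 7 + 6 + 4 = 20


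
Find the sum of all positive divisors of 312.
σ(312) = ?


Divisors of 312: 1, 2, 3, 4, 6, 8, 12, 13, 24, 26, 39, 52, 78, 104, 156, 312
Sum = 1 + 2 + 3 + 4 + 6 + 8 + 12 + 13 + 24 + 26 + 39 + 52 + 78 + 104 + 156 + 312 = 840

σ(312) = 840


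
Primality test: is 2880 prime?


2880 / 2 = 1440 (exact division)
2880 is NOT prime.

No, 2880 is not prime


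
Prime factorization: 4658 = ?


4658 / 2 = 2329
2329 / 17 = 137
137 / 137 = 1
4658 = 2 × 17 × 137


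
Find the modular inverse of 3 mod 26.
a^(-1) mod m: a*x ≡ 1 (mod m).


Use the extended Euclidean algorithm on (26, 3); each row r = 26*s + 3*t:
r=26, s=1, t=0
r=3, s=0, t=1
q=8: r=2, s=1, t=-8   [26*(1) + 3*(-8) = 2]
q=1: r=1, s=-1, t=9   [26*(-1) + 3*(9) = 1]
q=2: r=0, s=3, t=-26   [26*(3) + 3*(-26) = 0]
GCD = 1 with t = 9, so 3*(9) ≡ 1 (mod 26)
Inverse = 9 mod 26 = 9
Check: 3 * 9 = 27 ≡ 1 (mod 26)

3^(-1) ≡ 9 (mod 26)


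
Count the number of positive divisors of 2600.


2600 = 2^3 × 5^2 × 13^1
d(2600) = (3+1) × (2+1) × (1+1) = 24

24 divisors


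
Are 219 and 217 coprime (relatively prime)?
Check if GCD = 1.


Euclidean algorithm:
219 = 1 * 217 + 2
217 = 108 * 2 + 1
2 = 2 * 1 + 0
GCD(219, 217) = 1

Yes, coprime (GCD = 1)


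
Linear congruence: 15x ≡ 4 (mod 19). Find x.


GCD(15, 19) = 1, unique solution
a^(-1) mod 19 = 14
x = 14 * 4 mod 19 = 18

x ≡ 18 (mod 19)


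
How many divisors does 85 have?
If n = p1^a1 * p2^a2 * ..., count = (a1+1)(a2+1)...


85 = 5^1 × 17^1
d(85) = (1+1) × (1+1) = 4

4 divisors


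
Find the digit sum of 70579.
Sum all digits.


7 + 0 + 5 + 7 + 9 = 28


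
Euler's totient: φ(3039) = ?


3039 = 3 × 1013
Prime factors: 3, 1013
φ(3039) = 3039 × (1-1/3) × (1-1/1013)
= 3039 × 2/3 × 1012/1013 = 2024

φ(3039) = 2024


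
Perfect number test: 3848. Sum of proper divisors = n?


Proper divisors of 3848: 1, 2, 4, 8, 13, 26, 37, 52, 74, 104, 148, 296, 481, 962, 1924
Sum = 1 + 2 + 4 + 8 + 13 + 26 + 37 + 52 + 74 + 104 + 148 + 296 + 481 + 962 + 1924 = 4132

No, 3848 is not perfect (4132 ≠ 3848)


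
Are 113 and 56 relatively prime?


Euclidean algorithm:
113 = 2 * 56 + 1
56 = 56 * 1 + 0
GCD(113, 56) = 1

Yes, coprime (GCD = 1)


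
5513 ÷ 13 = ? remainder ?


5513 = 13 * 424 + 1
Check: 5512 + 1 = 5513

q = 424, r = 1


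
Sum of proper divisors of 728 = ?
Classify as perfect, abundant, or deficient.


Proper divisors: 1, 2, 4, 7, 8, 13, 14, 26, 28, 52, 56, 91, 104, 182, 364
Sum = 1 + 2 + 4 + 7 + 8 + 13 + 14 + 26 + 28 + 52 + 56 + 91 + 104 + 182 + 364 = 952
952 > 728 → abundant

s(728) = 952 (abundant)


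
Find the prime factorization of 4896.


4896 / 2 = 2448
2448 / 2 = 1224
1224 / 2 = 612
612 / 2 = 306
306 / 2 = 153
153 / 3 = 51
51 / 3 = 17
17 / 17 = 1
4896 = 2^5 × 3^2 × 17


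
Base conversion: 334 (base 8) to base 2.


334 (base 8) = 220 (decimal)
220 (decimal) = 11011100 (base 2)


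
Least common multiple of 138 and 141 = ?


GCD(138, 141) = 3
LCM = 138*141/3 = 19458/3 = 6486

LCM = 6486


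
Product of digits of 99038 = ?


9 × 9 × 0 × 3 × 8 = 0


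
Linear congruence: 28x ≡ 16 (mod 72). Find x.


GCD(28, 72) = 4 divides 16
Divide: 7x ≡ 4 (mod 18)
x ≡ 16 (mod 18)


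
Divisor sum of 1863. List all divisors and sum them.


Divisors of 1863: 1, 3, 9, 23, 27, 69, 81, 207, 621, 1863
Sum = 1 + 3 + 9 + 23 + 27 + 69 + 81 + 207 + 621 + 1863 = 2904

σ(1863) = 2904


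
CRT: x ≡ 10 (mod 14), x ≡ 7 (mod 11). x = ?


M = 14*11 = 154
M1 = M/14 = 11, M2 = M/11 = 14
M1^(-1) mod 14 = 9, M2^(-1) mod 11 = 4
x = 10*11*9 + 7*14*4 = 1382
1382 mod 154 = 150
Check: 150 mod 14 = 10 ✓, 150 mod 11 = 7 ✓

x ≡ 150 (mod 154)


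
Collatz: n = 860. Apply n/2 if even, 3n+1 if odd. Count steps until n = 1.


860 → 430 → 215 → 646 → 323 → 970 → 485 → 1456 → 728 → 364 → 182 → 91 → 274 → 137 → 412 → 206 → 103 → 310 → 155 → 466 → 233 → 700 → 350 → 175 → 526 → 263 → 790 → 395 → 1186 → 593 → 1780 → 890 → 445 → 1336 → 668 → 334 → 167 → 502 → 251 → 754 → 377 → 1132 → 566 → 283 → 850 → 425 → 1276 → 638 → 319 → 958 → 479 → 1438 → 719 → 2158 → 1079 → 3238 → 1619 → 4858 → 2429 → 7288 → 3644 → 1822 → 911 → 2734 → 1367 → 4102 → 2051 → 6154 → 3077 → 9232 → 4616 → 2308 → 1154 → 577 → 1732 → 866 → 433 → 1300 → 650 → 325 → 976 → 488 → 244 → 122 → 61 → 184 → 92 → 46 → 23 → 70 → 35 → 106 → 53 → 160 → 80 → 40 → 20 → 10 → 5 → 16 → 8 → 4 → 2 → 1
Total steps = 103

103 steps


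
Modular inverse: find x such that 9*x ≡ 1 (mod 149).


Use the extended Euclidean algorithm on (149, 9); each row r = 149*s + 9*t:
r=149, s=1, t=0
r=9, s=0, t=1
q=16: r=5, s=1, t=-16   [149*(1) + 9*(-16) = 5]
q=1: r=4, s=-1, t=17   [149*(-1) + 9*(17) = 4]
q=1: r=1, s=2, t=-33   [149*(2) + 9*(-33) = 1]
q=4: r=0, s=-9, t=149   [149*(-9) + 9*(149) = 0]
GCD = 1 with t = -33, so 9*(-33) ≡ 1 (mod 149)
Inverse = -33 mod 149 = 116
Check: 9 * 116 = 1044 ≡ 1 (mod 149)

9^(-1) ≡ 116 (mod 149)


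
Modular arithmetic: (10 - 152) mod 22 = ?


10 - 152 = -142
-142 mod 22 = 12


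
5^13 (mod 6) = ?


5^1 mod 6 = 5
5^2 mod 6 = 1
5^3 mod 6 = 5
5^4 mod 6 = 1
5^5 mod 6 = 5
5^6 mod 6 = 1
5^7 mod 6 = 5
5^8 mod 6 = 1
5^9 mod 6 = 5
5^10 mod 6 = 1
5^11 mod 6 = 5
5^12 mod 6 = 1
5^13 mod 6 = 5


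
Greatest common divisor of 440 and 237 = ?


440 = 1 * 237 + 203
237 = 1 * 203 + 34
203 = 5 * 34 + 33
34 = 1 * 33 + 1
33 = 33 * 1 + 0
GCD = 1


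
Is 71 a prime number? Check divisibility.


Check divisors up to sqrt(71) = 8.4261
No divisors found.
71 is prime.

Yes, 71 is prime


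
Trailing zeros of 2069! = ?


floor(2069/5) = 413
floor(2069/25) = 82
floor(2069/125) = 16
floor(2069/625) = 3
Total = 514

514 trailing zeros


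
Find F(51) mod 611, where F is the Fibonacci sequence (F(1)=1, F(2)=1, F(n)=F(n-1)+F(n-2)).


F(k) mod 611 for k=1..51:
1, 1, 2, 3, 5, 8, 13, 21, 34, 55, 89, 144, 233, 377, 610, 376, 375, 140, 515, 44, 559, 603, 551, 543, 483, 415, 287, 91, 378, 469, 236, 94, 330, 424, 143, 567, 99, 55, 154, 209, 363, 572, 324, 285, 609, 283, 281, 564, 234, 187, 421
F(51) mod 611 = 421


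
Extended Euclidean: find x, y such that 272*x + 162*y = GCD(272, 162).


Tabular extended Euclidean (each row: r = 272*s + 162*t):
r=272, s=1, t=0
r=162, s=0, t=1
q=1: r=110, s=1, t=-1   [272*(1) + 162*(-1) = 110]
q=1: r=52, s=-1, t=2   [272*(-1) + 162*(2) = 52]
q=2: r=6, s=3, t=-5   [272*(3) + 162*(-5) = 6]
q=8: r=4, s=-25, t=42   [272*(-25) + 162*(42) = 4]
q=1: r=2, s=28, t=-47   [272*(28) + 162*(-47) = 2]
q=2: r=0, s=-81, t=136   [272*(-81) + 162*(136) = 0]
GCD = 2; from the row with r=2: x=28, y=-47
Check: 272*(28) + 162*(-47) = 7616 - 7614 = 2

GCD = 2, x = 28, y = -47


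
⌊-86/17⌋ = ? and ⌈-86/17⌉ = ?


-86/17 = -5.0588
floor = -6
ceil = -5

floor = -6, ceil = -5


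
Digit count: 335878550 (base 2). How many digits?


335878550 in base 2 = 10100000001010001100110010110
Number of digits = 29

29 digits (base 2)


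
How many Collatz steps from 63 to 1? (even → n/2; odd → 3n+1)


63 → 190 → 95 → 286 → 143 → 430 → 215 → 646 → 323 → 970 → 485 → 1456 → 728 → 364 → 182 → 91 → 274 → 137 → 412 → 206 → 103 → 310 → 155 → 466 → 233 → 700 → 350 → 175 → 526 → 263 → 790 → 395 → 1186 → 593 → 1780 → 890 → 445 → 1336 → 668 → 334 → 167 → 502 → 251 → 754 → 377 → 1132 → 566 → 283 → 850 → 425 → 1276 → 638 → 319 → 958 → 479 → 1438 → 719 → 2158 → 1079 → 3238 → 1619 → 4858 → 2429 → 7288 → 3644 → 1822 → 911 → 2734 → 1367 → 4102 → 2051 → 6154 → 3077 → 9232 → 4616 → 2308 → 1154 → 577 → 1732 → 866 → 433 → 1300 → 650 → 325 → 976 → 488 → 244 → 122 → 61 → 184 → 92 → 46 → 23 → 70 → 35 → 106 → 53 → 160 → 80 → 40 → 20 → 10 → 5 → 16 → 8 → 4 → 2 → 1
Total steps = 107

107 steps


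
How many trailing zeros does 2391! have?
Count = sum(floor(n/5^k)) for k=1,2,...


floor(2391/5) = 478
floor(2391/25) = 95
floor(2391/125) = 19
floor(2391/625) = 3
Total = 595

595 trailing zeros


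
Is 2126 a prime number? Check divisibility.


2126 / 2 = 1063 (exact division)
2126 is NOT prime.

No, 2126 is not prime


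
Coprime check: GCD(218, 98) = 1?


Euclidean algorithm:
218 = 2 * 98 + 22
98 = 4 * 22 + 10
22 = 2 * 10 + 2
10 = 5 * 2 + 0
GCD(218, 98) = 2

No, not coprime (GCD = 2)


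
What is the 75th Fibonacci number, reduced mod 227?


F(k) mod 227 for k=1..75:
1, 1, 2, 3, 5, 8, 13, 21, 34, 55, 89, 144, 6, 150, 156, 79, 8, 87, 95, 182, 50, 5, 55, 60, 115, 175, 63, 11, 74, 85, 159, 17, 176, 193, 142, 108, 23, 131, 154, 58, 212, 43, 28, 71, 99, 170, 42, 212, 27, 12, 39, 51, 90, 141, 4, 145, 149, 67, 216, 56, 45, 101, 146, 20, 166, 186, 125, 84, 209, 66, 48, 114, 162, 49, 211
F(75) mod 227 = 211


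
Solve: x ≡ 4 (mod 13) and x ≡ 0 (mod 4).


M = 13*4 = 52
M1 = M/13 = 4, M2 = M/4 = 13
M1^(-1) mod 13 = 10, M2^(-1) mod 4 = 1
x = 4*4*10 + 0*13*1 = 160
160 mod 52 = 4
Check: 4 mod 13 = 4 ✓, 4 mod 4 = 0 ✓

x ≡ 4 (mod 52)


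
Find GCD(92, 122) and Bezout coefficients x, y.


Tabular extended Euclidean (each row: r = 92*s + 122*t):
r=92, s=1, t=0
r=122, s=0, t=1
q=0: r=92, s=1, t=0   [92*(1) + 122*(0) = 92]
q=1: r=30, s=-1, t=1   [92*(-1) + 122*(1) = 30]
q=3: r=2, s=4, t=-3   [92*(4) + 122*(-3) = 2]
q=15: r=0, s=-61, t=46   [92*(-61) + 122*(46) = 0]
GCD = 2; from the row with r=2: x=4, y=-3
Check: 92*(4) + 122*(-3) = 368 - 366 = 2

GCD = 2, x = 4, y = -3


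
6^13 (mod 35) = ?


6^1 mod 35 = 6
6^2 mod 35 = 1
6^3 mod 35 = 6
6^4 mod 35 = 1
6^5 mod 35 = 6
6^6 mod 35 = 1
6^7 mod 35 = 6
6^8 mod 35 = 1
6^9 mod 35 = 6
6^10 mod 35 = 1
6^11 mod 35 = 6
6^12 mod 35 = 1
6^13 mod 35 = 6


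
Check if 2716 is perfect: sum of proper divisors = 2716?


Proper divisors of 2716: 1, 2, 4, 7, 14, 28, 97, 194, 388, 679, 1358
Sum = 1 + 2 + 4 + 7 + 14 + 28 + 97 + 194 + 388 + 679 + 1358 = 2772

No, 2716 is not perfect (2772 ≠ 2716)


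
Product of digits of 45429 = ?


4 × 5 × 4 × 2 × 9 = 1440


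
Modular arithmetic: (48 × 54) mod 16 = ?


48 × 54 = 2592
2592 mod 16 = 0


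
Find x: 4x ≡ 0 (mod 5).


GCD(4, 5) = 1, unique solution
a^(-1) mod 5 = 4
x = 4 * 0 mod 5 = 0

x ≡ 0 (mod 5)


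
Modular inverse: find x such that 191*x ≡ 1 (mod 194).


Use the extended Euclidean algorithm on (194, 191); each row r = 194*s + 191*t:
r=194, s=1, t=0
r=191, s=0, t=1
q=1: r=3, s=1, t=-1   [194*(1) + 191*(-1) = 3]
q=63: r=2, s=-63, t=64   [194*(-63) + 191*(64) = 2]
q=1: r=1, s=64, t=-65   [194*(64) + 191*(-65) = 1]
q=2: r=0, s=-191, t=194   [194*(-191) + 191*(194) = 0]
GCD = 1 with t = -65, so 191*(-65) ≡ 1 (mod 194)
Inverse = -65 mod 194 = 129
Check: 191 * 129 = 24639 ≡ 1 (mod 194)

191^(-1) ≡ 129 (mod 194)


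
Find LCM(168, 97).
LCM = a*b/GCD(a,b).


GCD(168, 97) = 1
LCM = 168*97/1 = 16296/1 = 16296

LCM = 16296


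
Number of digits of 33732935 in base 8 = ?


33732935 in base 8 = 200534507
Number of digits = 9

9 digits (base 8)


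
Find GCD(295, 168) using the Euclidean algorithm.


295 = 1 * 168 + 127
168 = 1 * 127 + 41
127 = 3 * 41 + 4
41 = 10 * 4 + 1
4 = 4 * 1 + 0
GCD = 1


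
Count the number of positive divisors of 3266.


3266 = 2^1 × 23^1 × 71^1
d(3266) = (1+1) × (1+1) × (1+1) = 8

8 divisors


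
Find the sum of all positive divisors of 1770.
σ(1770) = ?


Divisors of 1770: 1, 2, 3, 5, 6, 10, 15, 30, 59, 118, 177, 295, 354, 590, 885, 1770
Sum = 1 + 2 + 3 + 5 + 6 + 10 + 15 + 30 + 59 + 118 + 177 + 295 + 354 + 590 + 885 + 1770 = 4320

σ(1770) = 4320


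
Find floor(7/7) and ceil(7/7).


7/7 = 1.0000
floor = 1
ceil = 1

floor = 1, ceil = 1


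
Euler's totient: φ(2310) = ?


2310 = 2 × 3 × 5 × 7 × 11
Prime factors: 2, 3, 5, 7, 11
φ(2310) = 2310 × (1-1/2) × (1-1/3) × (1-1/5) × (1-1/7) × (1-1/11)
= 2310 × 1/2 × 2/3 × 4/5 × 6/7 × 10/11 = 480

φ(2310) = 480


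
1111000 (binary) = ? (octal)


1111000 (base 2) = 120 (decimal)
120 (decimal) = 170 (base 8)


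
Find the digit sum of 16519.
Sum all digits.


1 + 6 + 5 + 1 + 9 = 22


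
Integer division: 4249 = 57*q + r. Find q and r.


4249 = 57 * 74 + 31
Check: 4218 + 31 = 4249

q = 74, r = 31


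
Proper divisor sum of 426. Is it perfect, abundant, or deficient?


Proper divisors: 1, 2, 3, 6, 71, 142, 213
Sum = 1 + 2 + 3 + 6 + 71 + 142 + 213 = 438
438 > 426 → abundant

s(426) = 438 (abundant)


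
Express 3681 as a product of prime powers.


3681 / 3 = 1227
1227 / 3 = 409
409 / 409 = 1
3681 = 3^2 × 409


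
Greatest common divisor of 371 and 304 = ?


371 = 1 * 304 + 67
304 = 4 * 67 + 36
67 = 1 * 36 + 31
36 = 1 * 31 + 5
31 = 6 * 5 + 1
5 = 5 * 1 + 0
GCD = 1


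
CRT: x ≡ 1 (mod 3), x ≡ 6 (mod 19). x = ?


M = 3*19 = 57
M1 = M/3 = 19, M2 = M/19 = 3
M1^(-1) mod 3 = 1, M2^(-1) mod 19 = 13
x = 1*19*1 + 6*3*13 = 253
253 mod 57 = 25
Check: 25 mod 3 = 1 ✓, 25 mod 19 = 6 ✓

x ≡ 25 (mod 57)


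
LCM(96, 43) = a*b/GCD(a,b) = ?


GCD(96, 43) = 1
LCM = 96*43/1 = 4128/1 = 4128

LCM = 4128


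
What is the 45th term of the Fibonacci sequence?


Sequence: 1, 1, 2, 3, 5, 8, 13, 21, 34, 55, 89, 144, 233, 377, 610, 987, 1597, 2584, 4181, 6765, 10946, 17711, 28657, 46368, 75025, 121393, 196418, 317811, 514229, 832040, 1346269, 2178309, 3524578, 5702887, 9227465, 14930352, 24157817, 39088169, 63245986, 102334155, 165580141, 267914296, 433494437, 701408733, 1134903170
F(45) = 1134903170


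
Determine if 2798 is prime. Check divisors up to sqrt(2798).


2798 / 2 = 1399 (exact division)
2798 is NOT prime.

No, 2798 is not prime


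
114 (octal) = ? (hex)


114 (base 8) = 76 (decimal)
76 (decimal) = 4C (base 16)


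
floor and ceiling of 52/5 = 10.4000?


52/5 = 10.4000
floor = 10
ceil = 11

floor = 10, ceil = 11


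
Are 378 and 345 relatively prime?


Euclidean algorithm:
378 = 1 * 345 + 33
345 = 10 * 33 + 15
33 = 2 * 15 + 3
15 = 5 * 3 + 0
GCD(378, 345) = 3

No, not coprime (GCD = 3)


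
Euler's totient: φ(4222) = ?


4222 = 2 × 2111
Prime factors: 2, 2111
φ(4222) = 4222 × (1-1/2) × (1-1/2111)
= 4222 × 1/2 × 2110/2111 = 2110

φ(4222) = 2110


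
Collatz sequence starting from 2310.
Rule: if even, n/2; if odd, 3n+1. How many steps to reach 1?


2310 → 1155 → 3466 → 1733 → 5200 → 2600 → 1300 → 650 → 325 → 976 → 488 → 244 → 122 → 61 → 184 → 92 → 46 → 23 → 70 → 35 → 106 → 53 → 160 → 80 → 40 → 20 → 10 → 5 → 16 → 8 → 4 → 2 → 1
Total steps = 32

32 steps


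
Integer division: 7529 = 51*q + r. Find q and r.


7529 = 51 * 147 + 32
Check: 7497 + 32 = 7529

q = 147, r = 32


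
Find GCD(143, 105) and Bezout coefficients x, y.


Tabular extended Euclidean (each row: r = 143*s + 105*t):
r=143, s=1, t=0
r=105, s=0, t=1
q=1: r=38, s=1, t=-1   [143*(1) + 105*(-1) = 38]
q=2: r=29, s=-2, t=3   [143*(-2) + 105*(3) = 29]
q=1: r=9, s=3, t=-4   [143*(3) + 105*(-4) = 9]
q=3: r=2, s=-11, t=15   [143*(-11) + 105*(15) = 2]
q=4: r=1, s=47, t=-64   [143*(47) + 105*(-64) = 1]
q=2: r=0, s=-105, t=143   [143*(-105) + 105*(143) = 0]
GCD = 1; from the row with r=1: x=47, y=-64
Check: 143*(47) + 105*(-64) = 6721 - 6720 = 1

GCD = 1, x = 47, y = -64


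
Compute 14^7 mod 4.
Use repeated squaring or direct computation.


14^1 mod 4 = 2
14^2 mod 4 = 0
14^3 mod 4 = 0
14^4 mod 4 = 0
14^5 mod 4 = 0
14^6 mod 4 = 0
14^7 mod 4 = 0


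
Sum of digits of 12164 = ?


1 + 2 + 1 + 6 + 4 = 14


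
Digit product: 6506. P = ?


6 × 5 × 0 × 6 = 0


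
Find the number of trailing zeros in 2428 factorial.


floor(2428/5) = 485
floor(2428/25) = 97
floor(2428/125) = 19
floor(2428/625) = 3
Total = 604

604 trailing zeros


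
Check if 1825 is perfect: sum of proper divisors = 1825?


Proper divisors of 1825: 1, 5, 25, 73, 365
Sum = 1 + 5 + 25 + 73 + 365 = 469

No, 1825 is not perfect (469 ≠ 1825)


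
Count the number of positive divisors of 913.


913 = 11^1 × 83^1
d(913) = (1+1) × (1+1) = 4

4 divisors


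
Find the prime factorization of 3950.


3950 / 2 = 1975
1975 / 5 = 395
395 / 5 = 79
79 / 79 = 1
3950 = 2 × 5^2 × 79


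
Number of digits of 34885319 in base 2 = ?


34885319 in base 2 = 10000101000100111011000111
Number of digits = 26

26 digits (base 2)


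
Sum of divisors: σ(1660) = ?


Divisors of 1660: 1, 2, 4, 5, 10, 20, 83, 166, 332, 415, 830, 1660
Sum = 1 + 2 + 4 + 5 + 10 + 20 + 83 + 166 + 332 + 415 + 830 + 1660 = 3528

σ(1660) = 3528


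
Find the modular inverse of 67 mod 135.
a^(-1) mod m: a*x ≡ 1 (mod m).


Use the extended Euclidean algorithm on (135, 67); each row r = 135*s + 67*t:
r=135, s=1, t=0
r=67, s=0, t=1
q=2: r=1, s=1, t=-2   [135*(1) + 67*(-2) = 1]
q=67: r=0, s=-67, t=135   [135*(-67) + 67*(135) = 0]
GCD = 1 with t = -2, so 67*(-2) ≡ 1 (mod 135)
Inverse = -2 mod 135 = 133
Check: 67 * 133 = 8911 ≡ 1 (mod 135)

67^(-1) ≡ 133 (mod 135)


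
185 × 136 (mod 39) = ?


185 × 136 = 25160
25160 mod 39 = 5


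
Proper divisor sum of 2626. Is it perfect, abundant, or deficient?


Proper divisors: 1, 2, 13, 26, 101, 202, 1313
Sum = 1 + 2 + 13 + 26 + 101 + 202 + 1313 = 1658
1658 < 2626 → deficient

s(2626) = 1658 (deficient)


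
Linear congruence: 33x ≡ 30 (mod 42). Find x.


GCD(33, 42) = 3 divides 30
Divide: 11x ≡ 10 (mod 14)
x ≡ 6 (mod 14)


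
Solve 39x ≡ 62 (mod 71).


GCD(39, 71) = 1, unique solution
a^(-1) mod 71 = 51
x = 51 * 62 mod 71 = 38

x ≡ 38 (mod 71)


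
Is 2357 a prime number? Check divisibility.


Check divisors up to sqrt(2357) = 48.5489
No divisors found.
2357 is prime.

Yes, 2357 is prime


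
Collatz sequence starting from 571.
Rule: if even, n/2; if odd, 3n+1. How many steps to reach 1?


571 → 1714 → 857 → 2572 → 1286 → 643 → 1930 → 965 → 2896 → 1448 → 724 → 362 → 181 → 544 → 272 → 136 → 68 → 34 → 17 → 52 → 26 → 13 → 40 → 20 → 10 → 5 → 16 → 8 → 4 → 2 → 1
Total steps = 30

30 steps


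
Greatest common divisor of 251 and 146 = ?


251 = 1 * 146 + 105
146 = 1 * 105 + 41
105 = 2 * 41 + 23
41 = 1 * 23 + 18
23 = 1 * 18 + 5
18 = 3 * 5 + 3
5 = 1 * 3 + 2
3 = 1 * 2 + 1
2 = 2 * 1 + 0
GCD = 1


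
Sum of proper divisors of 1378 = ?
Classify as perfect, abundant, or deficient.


Proper divisors: 1, 2, 13, 26, 53, 106, 689
Sum = 1 + 2 + 13 + 26 + 53 + 106 + 689 = 890
890 < 1378 → deficient

s(1378) = 890 (deficient)


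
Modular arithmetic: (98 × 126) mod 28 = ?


98 × 126 = 12348
12348 mod 28 = 0


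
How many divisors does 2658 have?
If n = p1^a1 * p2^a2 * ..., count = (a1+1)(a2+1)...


2658 = 2^1 × 3^1 × 443^1
d(2658) = (1+1) × (1+1) × (1+1) = 8

8 divisors


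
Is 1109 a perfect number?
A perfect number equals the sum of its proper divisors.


Proper divisors of 1109: 1
Sum = 1 = 1

No, 1109 is not perfect (1 ≠ 1109)


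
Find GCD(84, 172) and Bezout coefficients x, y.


Tabular extended Euclidean (each row: r = 84*s + 172*t):
r=84, s=1, t=0
r=172, s=0, t=1
q=0: r=84, s=1, t=0   [84*(1) + 172*(0) = 84]
q=2: r=4, s=-2, t=1   [84*(-2) + 172*(1) = 4]
q=21: r=0, s=43, t=-21   [84*(43) + 172*(-21) = 0]
GCD = 4; from the row with r=4: x=-2, y=1
Check: 84*(-2) + 172*(1) = -168 + 172 = 4

GCD = 4, x = -2, y = 1


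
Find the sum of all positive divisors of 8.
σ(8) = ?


Divisors of 8: 1, 2, 4, 8
Sum = 1 + 2 + 4 + 8 = 15

σ(8) = 15


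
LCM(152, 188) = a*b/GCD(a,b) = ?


GCD(152, 188) = 4
LCM = 152*188/4 = 28576/4 = 7144

LCM = 7144


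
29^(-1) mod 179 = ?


Use the extended Euclidean algorithm on (179, 29); each row r = 179*s + 29*t:
r=179, s=1, t=0
r=29, s=0, t=1
q=6: r=5, s=1, t=-6   [179*(1) + 29*(-6) = 5]
q=5: r=4, s=-5, t=31   [179*(-5) + 29*(31) = 4]
q=1: r=1, s=6, t=-37   [179*(6) + 29*(-37) = 1]
q=4: r=0, s=-29, t=179   [179*(-29) + 29*(179) = 0]
GCD = 1 with t = -37, so 29*(-37) ≡ 1 (mod 179)
Inverse = -37 mod 179 = 142
Check: 29 * 142 = 4118 ≡ 1 (mod 179)

29^(-1) ≡ 142 (mod 179)


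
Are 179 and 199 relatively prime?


Euclidean algorithm:
199 = 1 * 179 + 20
179 = 8 * 20 + 19
20 = 1 * 19 + 1
19 = 19 * 1 + 0
GCD(179, 199) = 1

Yes, coprime (GCD = 1)


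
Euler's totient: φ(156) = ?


156 = 2^2 × 3 × 13
Prime factors: 2, 3, 13
φ(156) = 156 × (1-1/2) × (1-1/3) × (1-1/13)
= 156 × 1/2 × 2/3 × 12/13 = 48

φ(156) = 48


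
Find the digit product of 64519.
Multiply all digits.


6 × 4 × 5 × 1 × 9 = 1080


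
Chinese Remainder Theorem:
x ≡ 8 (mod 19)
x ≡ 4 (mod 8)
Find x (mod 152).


M = 19*8 = 152
M1 = M/19 = 8, M2 = M/8 = 19
M1^(-1) mod 19 = 12, M2^(-1) mod 8 = 3
x = 8*8*12 + 4*19*3 = 996
996 mod 152 = 84
Check: 84 mod 19 = 8 ✓, 84 mod 8 = 4 ✓

x ≡ 84 (mod 152)


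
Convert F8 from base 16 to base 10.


F8 (base 16) = 248 (decimal)
248 (decimal) = 248 (base 10)


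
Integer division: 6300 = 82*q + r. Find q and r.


6300 = 82 * 76 + 68
Check: 6232 + 68 = 6300

q = 76, r = 68


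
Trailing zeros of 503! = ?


floor(503/5) = 100
floor(503/25) = 20
floor(503/125) = 4
Total = 124

124 trailing zeros


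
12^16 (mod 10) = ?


12^1 mod 10 = 2
12^2 mod 10 = 4
12^3 mod 10 = 8
12^4 mod 10 = 6
12^5 mod 10 = 2
12^6 mod 10 = 4
12^7 mod 10 = 8
12^8 mod 10 = 6
12^9 mod 10 = 2
12^10 mod 10 = 4
12^11 mod 10 = 8
12^12 mod 10 = 6
12^13 mod 10 = 2
12^14 mod 10 = 4
12^15 mod 10 = 8
12^16 mod 10 = 6


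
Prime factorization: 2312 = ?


2312 / 2 = 1156
1156 / 2 = 578
578 / 2 = 289
289 / 17 = 17
17 / 17 = 1
2312 = 2^3 × 17^2


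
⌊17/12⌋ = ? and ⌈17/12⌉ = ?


17/12 = 1.4167
floor = 1
ceil = 2

floor = 1, ceil = 2


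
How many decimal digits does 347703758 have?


347703758 has 9 digits in base 10
floor(log10(347703758)) + 1 = floor(8.5412) + 1 = 9

9 digits (base 10)


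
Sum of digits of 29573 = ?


2 + 9 + 5 + 7 + 3 = 26


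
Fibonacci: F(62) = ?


Sequence: 1, 1, 2, 3, 5, 8, 13, 21, 34, 55, 89, 144, 233, 377, 610, 987, 1597, 2584, 4181, 6765, 10946, 17711, 28657, 46368, 75025, 121393, 196418, 317811, 514229, 832040, 1346269, 2178309, 3524578, 5702887, 9227465, 14930352, 24157817, 39088169, 63245986, 102334155, 165580141, 267914296, 433494437, 701408733, 1134903170, 1836311903, 2971215073, 4807526976, 7778742049, 12586269025, 20365011074, 32951280099, 53316291173, 86267571272, 139583862445, 225851433717, 365435296162, 591286729879, 956722026041, 1548008755920, 2504730781961, 4052739537881
F(62) = 4052739537881


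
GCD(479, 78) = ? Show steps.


479 = 6 * 78 + 11
78 = 7 * 11 + 1
11 = 11 * 1 + 0
GCD = 1


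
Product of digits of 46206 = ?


4 × 6 × 2 × 0 × 6 = 0


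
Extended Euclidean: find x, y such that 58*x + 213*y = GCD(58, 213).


Tabular extended Euclidean (each row: r = 58*s + 213*t):
r=58, s=1, t=0
r=213, s=0, t=1
q=0: r=58, s=1, t=0   [58*(1) + 213*(0) = 58]
q=3: r=39, s=-3, t=1   [58*(-3) + 213*(1) = 39]
q=1: r=19, s=4, t=-1   [58*(4) + 213*(-1) = 19]
q=2: r=1, s=-11, t=3   [58*(-11) + 213*(3) = 1]
q=19: r=0, s=213, t=-58   [58*(213) + 213*(-58) = 0]
GCD = 1; from the row with r=1: x=-11, y=3
Check: 58*(-11) + 213*(3) = -638 + 639 = 1

GCD = 1, x = -11, y = 3


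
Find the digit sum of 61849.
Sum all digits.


6 + 1 + 8 + 4 + 9 = 28


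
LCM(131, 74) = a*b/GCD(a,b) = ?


GCD(131, 74) = 1
LCM = 131*74/1 = 9694/1 = 9694

LCM = 9694


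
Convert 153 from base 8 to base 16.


153 (base 8) = 107 (decimal)
107 (decimal) = 6B (base 16)


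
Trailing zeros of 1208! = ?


floor(1208/5) = 241
floor(1208/25) = 48
floor(1208/125) = 9
floor(1208/625) = 1
Total = 299

299 trailing zeros


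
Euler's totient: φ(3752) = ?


3752 = 2^3 × 7 × 67
Prime factors: 2, 7, 67
φ(3752) = 3752 × (1-1/2) × (1-1/7) × (1-1/67)
= 3752 × 1/2 × 6/7 × 66/67 = 1584

φ(3752) = 1584


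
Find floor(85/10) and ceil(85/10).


85/10 = 8.5000
floor = 8
ceil = 9

floor = 8, ceil = 9


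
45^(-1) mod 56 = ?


Use the extended Euclidean algorithm on (56, 45); each row r = 56*s + 45*t:
r=56, s=1, t=0
r=45, s=0, t=1
q=1: r=11, s=1, t=-1   [56*(1) + 45*(-1) = 11]
q=4: r=1, s=-4, t=5   [56*(-4) + 45*(5) = 1]
q=11: r=0, s=45, t=-56   [56*(45) + 45*(-56) = 0]
GCD = 1 with t = 5, so 45*(5) ≡ 1 (mod 56)
Inverse = 5 mod 56 = 5
Check: 45 * 5 = 225 ≡ 1 (mod 56)

45^(-1) ≡ 5 (mod 56)


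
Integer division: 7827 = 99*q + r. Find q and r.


7827 = 99 * 79 + 6
Check: 7821 + 6 = 7827

q = 79, r = 6


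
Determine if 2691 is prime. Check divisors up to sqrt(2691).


2691 / 3 = 897 (exact division)
2691 is NOT prime.

No, 2691 is not prime


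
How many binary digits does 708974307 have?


708974307 in base 2 = 101010010000100001011011100011
Number of digits = 30

30 digits (base 2)


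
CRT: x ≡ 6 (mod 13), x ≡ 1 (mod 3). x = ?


M = 13*3 = 39
M1 = M/13 = 3, M2 = M/3 = 13
M1^(-1) mod 13 = 9, M2^(-1) mod 3 = 1
x = 6*3*9 + 1*13*1 = 175
175 mod 39 = 19
Check: 19 mod 13 = 6 ✓, 19 mod 3 = 1 ✓

x ≡ 19 (mod 39)


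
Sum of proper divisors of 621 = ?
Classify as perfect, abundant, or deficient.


Proper divisors: 1, 3, 9, 23, 27, 69, 207
Sum = 1 + 3 + 9 + 23 + 27 + 69 + 207 = 339
339 < 621 → deficient

s(621) = 339 (deficient)


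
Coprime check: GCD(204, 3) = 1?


Euclidean algorithm:
204 = 68 * 3 + 0
GCD(204, 3) = 3

No, not coprime (GCD = 3)


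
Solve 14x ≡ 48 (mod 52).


GCD(14, 52) = 2 divides 48
Divide: 7x ≡ 24 (mod 26)
x ≡ 22 (mod 26)


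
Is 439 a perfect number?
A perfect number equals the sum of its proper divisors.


Proper divisors of 439: 1
Sum = 1 = 1

No, 439 is not perfect (1 ≠ 439)


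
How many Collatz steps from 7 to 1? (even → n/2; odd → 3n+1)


7 → 22 → 11 → 34 → 17 → 52 → 26 → 13 → 40 → 20 → 10 → 5 → 16 → 8 → 4 → 2 → 1
Total steps = 16

16 steps


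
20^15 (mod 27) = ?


20^1 mod 27 = 20
20^2 mod 27 = 22
20^3 mod 27 = 8
20^4 mod 27 = 25
20^5 mod 27 = 14
20^6 mod 27 = 10
20^7 mod 27 = 11
20^8 mod 27 = 4
20^9 mod 27 = 26
20^10 mod 27 = 7
20^11 mod 27 = 5
20^12 mod 27 = 19
20^13 mod 27 = 2
20^14 mod 27 = 13
20^15 mod 27 = 17


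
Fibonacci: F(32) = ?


Sequence: 1, 1, 2, 3, 5, 8, 13, 21, 34, 55, 89, 144, 233, 377, 610, 987, 1597, 2584, 4181, 6765, 10946, 17711, 28657, 46368, 75025, 121393, 196418, 317811, 514229, 832040, 1346269, 2178309
F(32) = 2178309


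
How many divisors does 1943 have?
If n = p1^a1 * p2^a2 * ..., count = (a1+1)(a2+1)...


1943 = 29^1 × 67^1
d(1943) = (1+1) × (1+1) = 4

4 divisors
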